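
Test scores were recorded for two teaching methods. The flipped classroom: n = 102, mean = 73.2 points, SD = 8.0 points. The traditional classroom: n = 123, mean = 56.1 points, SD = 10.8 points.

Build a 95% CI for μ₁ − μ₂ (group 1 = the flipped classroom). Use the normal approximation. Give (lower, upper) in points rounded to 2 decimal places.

SE₁ = s₁/√n₁ = 8.0/√102 = 0.7921; SE₂ = 10.8/√123 = 0.9738.
Independent samples, unequal variances: SE_diff = √(SE₁² + SE₂²) = √(0.62742241 + 0.94828644) = 1.2553.
z* = 1.960, so margin of error = 1.960 × 1.2553 = 2.4604.
Difference in means = 73.2 − 56.1 = 17.1000.
17.1000 ± 2.4604 → (14.64, 19.56).

(14.64, 19.56)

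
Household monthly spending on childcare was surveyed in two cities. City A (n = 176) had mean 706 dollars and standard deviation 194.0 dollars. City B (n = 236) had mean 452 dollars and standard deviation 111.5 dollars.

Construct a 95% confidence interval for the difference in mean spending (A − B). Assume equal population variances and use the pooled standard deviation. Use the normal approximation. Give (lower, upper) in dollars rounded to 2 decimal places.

s_p = √[((n₁−1)s₁² + (n₂−1)s₂²)/(n₁+n₂−2)] = √[(175·194.0² + 235·111.5²)/410] = 152.2825.
SE = 152.2825·√(1/176 + 1/236) = 15.1665.
With z* = 1.960, margin = 1.960 × 15.1665 = 29.7263.
x̄₁ − x̄₂ = 706 − 452 = 254.0000; interval 254.0000 ± 29.7263 = (224.27, 283.73).

(224.27, 283.73)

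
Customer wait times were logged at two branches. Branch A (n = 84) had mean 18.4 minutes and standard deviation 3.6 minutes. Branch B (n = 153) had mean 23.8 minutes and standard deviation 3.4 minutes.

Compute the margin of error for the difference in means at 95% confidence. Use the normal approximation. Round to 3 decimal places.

0.940

Standard errors of each mean: 3.6/√84 = 0.3928 and 3.4/√153 = 0.2749.
SE(x̄₁ − x̄₂) = √(0.3928² + 0.2749²) = 0.4794 for independent samples with unequal variances.
With z* = 1.960, the margin is 1.960 × 0.4794 = 0.9396.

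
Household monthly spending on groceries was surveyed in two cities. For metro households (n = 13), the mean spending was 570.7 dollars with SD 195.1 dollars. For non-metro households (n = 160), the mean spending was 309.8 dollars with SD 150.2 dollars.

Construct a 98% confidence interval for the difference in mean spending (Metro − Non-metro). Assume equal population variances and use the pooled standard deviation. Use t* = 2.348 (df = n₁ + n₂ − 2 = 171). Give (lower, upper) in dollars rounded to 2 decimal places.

s_p = √[((n₁−1)s₁² + (n₂−1)s₂²)/(n₁+n₂−2)] = √[(12·195.1² + 159·150.2²)/171] = 153.7792.
SE = 153.7792·√(1/13 + 1/160) = 44.3495.
With t* = 2.348, margin = 2.348 × 44.3495 = 104.1326.
x̄₁ − x̄₂ = 570.7 − 309.8 = 260.9000; interval 260.9000 ± 104.1326 = (156.77, 365.03).

(156.77, 365.03)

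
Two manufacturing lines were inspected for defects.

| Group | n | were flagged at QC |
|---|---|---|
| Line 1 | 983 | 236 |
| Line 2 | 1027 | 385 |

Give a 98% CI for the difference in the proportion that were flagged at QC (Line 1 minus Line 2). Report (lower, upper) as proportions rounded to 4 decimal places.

Sample proportions: 236/983 = 0.2401, 385/1027 = 0.3749.
Each SE is √(p̂(1−p̂)/n): √(0.2401·0.7599/983) = 0.01362 and √(0.3749·0.6251/1027) = 0.01511.
SE(p̂₁ − p̂₂) = √(SE₁² + SE₂²) = √(0.0001855044 + 0.0002283121) = 0.02034, since the two samples are independent.
At 98% confidence z* = 2.326; margin = 2.326 × 0.02034 = 0.04731.
The difference is 0.2401 − 0.3749 = -0.1348, so the interval is -0.1348 ± 0.04731 = (-0.1821, -0.0875).

(-0.1821, -0.0875)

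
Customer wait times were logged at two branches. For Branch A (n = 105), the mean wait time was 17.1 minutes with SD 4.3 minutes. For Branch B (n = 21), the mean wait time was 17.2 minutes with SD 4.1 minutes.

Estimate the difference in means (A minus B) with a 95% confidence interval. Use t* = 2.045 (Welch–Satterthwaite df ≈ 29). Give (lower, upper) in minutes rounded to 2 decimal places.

(-2.12, 1.92)

Per-group SEs: s₁/√n₁ = 4.3/√105 = 0.4196, s₂/√n₂ = 4.1/√21 = 0.8947.
Unpooled SE of the difference: √(0.17606416 + 0.80048809) = 0.9882.
Margin of error = t* · SE = 2.045 × 0.9882 = 2.0209.
x̄₁ − x̄₂ = 17.1 − 17.2 = -0.1000.
CI: -0.1000 ± 2.0209 = (-2.12, 1.92).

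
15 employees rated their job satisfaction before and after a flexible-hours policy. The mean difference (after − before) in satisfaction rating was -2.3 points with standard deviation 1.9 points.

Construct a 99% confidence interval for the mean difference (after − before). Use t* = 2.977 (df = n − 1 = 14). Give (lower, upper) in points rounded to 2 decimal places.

(-3.76, -0.84)

Paired design: SE = s_d/√n = 1.9/√15 = 0.4906.
t* = 2.977; margin of error = 2.977 × 0.4906 = 1.4605.
-2.3 ± 1.4605 → (-3.76, -0.84).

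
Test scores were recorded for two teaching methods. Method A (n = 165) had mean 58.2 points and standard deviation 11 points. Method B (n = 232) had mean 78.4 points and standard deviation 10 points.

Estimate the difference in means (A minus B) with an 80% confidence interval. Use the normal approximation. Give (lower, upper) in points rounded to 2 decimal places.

(-21.58, -18.82)

SE₁ = s₁/√n₁ = 11/√165 = 0.8563; SE₂ = 10/√232 = 0.6565.
Independent samples, unequal variances: SE_diff = √(SE₁² + SE₂²) = √(0.73324969 + 0.43099225) = 1.0790.
z* = 1.282, so margin of error = 1.282 × 1.0790 = 1.3833.
Difference in means = 58.2 − 78.4 = -20.2000.
-20.2000 ± 1.3833 → (-21.58, -18.82).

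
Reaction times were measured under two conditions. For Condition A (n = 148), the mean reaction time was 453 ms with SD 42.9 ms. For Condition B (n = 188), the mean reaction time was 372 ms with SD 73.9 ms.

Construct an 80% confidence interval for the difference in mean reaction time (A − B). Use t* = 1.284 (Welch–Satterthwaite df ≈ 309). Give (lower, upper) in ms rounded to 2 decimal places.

(72.73, 89.27)

SE₁ = s₁/√n₁ = 42.9/√148 = 3.5264; SE₂ = 73.9/√188 = 5.3897.
Independent samples, unequal variances: SE_diff = √(SE₁² + SE₂²) = √(12.43549696 + 29.04886609) = 6.4408.
t* = 1.284, so margin of error = 1.284 × 6.4408 = 8.2700.
Difference in means = 453 − 372 = 81.0000.
81.0000 ± 8.2700 → (72.73, 89.27).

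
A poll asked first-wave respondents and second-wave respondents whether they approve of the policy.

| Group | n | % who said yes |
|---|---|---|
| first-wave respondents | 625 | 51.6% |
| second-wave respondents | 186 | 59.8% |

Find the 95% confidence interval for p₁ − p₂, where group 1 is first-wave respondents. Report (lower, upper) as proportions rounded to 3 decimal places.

(-0.163, -0.001)

The two standard errors are √(0.5160×0.4840/625) = 0.01999 and √(0.5980×0.4020/186) = 0.03595.
Because the samples are independent, SE_diff = √(0.01999² + 0.03595²) = 0.04113.
Using z* = 1.960 for 95%, ME = 1.960 × 0.04113 = 0.08061.
p̂₁ − p̂₂ = -0.0820; interval -0.0820 ± 0.08061 gives (-0.163, -0.001).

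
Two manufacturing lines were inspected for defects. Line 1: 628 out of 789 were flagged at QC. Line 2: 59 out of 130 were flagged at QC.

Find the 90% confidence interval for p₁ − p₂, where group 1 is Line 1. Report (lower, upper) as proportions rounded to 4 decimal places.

(0.2665, 0.4177)

Sample proportions: 628/789 = 0.7959, 59/130 = 0.4538.
Each SE is √(p̂(1−p̂)/n): √(0.7959·0.2041/789) = 0.01435 and √(0.4538·0.5462/130) = 0.04367.
SE(p̂₁ − p̂₂) = √(SE₁² + SE₂²) = √(0.0002059225 + 0.0019070689) = 0.04597, since the two samples are independent.
At 90% confidence z* = 1.645; margin = 1.645 × 0.04597 = 0.07562.
The difference is 0.7959 − 0.4538 = 0.3421, so the interval is 0.3421 ± 0.07562 = (0.2665, 0.4177).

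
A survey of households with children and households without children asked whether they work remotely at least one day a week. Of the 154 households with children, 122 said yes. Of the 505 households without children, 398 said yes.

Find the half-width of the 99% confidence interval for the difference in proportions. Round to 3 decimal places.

0.096

First, p̂₁ = 122/154 = 0.7922; p̂₂ = 398/505 = 0.7881.
The two standard errors are √(0.7922×0.2078/154) = 0.03269 and √(0.7881×0.2119/505) = 0.01818.
Because the samples are independent, SE_diff = √(0.03269² + 0.01818²) = 0.03741.
Using z* = 2.576 for 99%, ME = 2.576 × 0.03741 = 0.09637.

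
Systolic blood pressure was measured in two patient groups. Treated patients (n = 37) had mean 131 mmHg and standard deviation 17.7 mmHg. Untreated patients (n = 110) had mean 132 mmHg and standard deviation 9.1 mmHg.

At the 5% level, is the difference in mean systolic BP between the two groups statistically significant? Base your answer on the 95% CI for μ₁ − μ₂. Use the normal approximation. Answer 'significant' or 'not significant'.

Per-group SEs: s₁/√n₁ = 17.7/√37 = 2.9099, s₂/√n₂ = 9.1/√110 = 0.8677.
Unpooled SE of the difference: √(8.46751801 + 0.75290329) = 3.0365.
Margin of error = z* · SE = 1.960 × 3.0365 = 5.9515.
x̄₁ − x̄₂ = 131 − 132 = -1.0000.
CI: -1.0000 ± 5.9515 = (-6.9515, 4.9515).
The interval (-6.9515, 4.9515) contains 0, so the difference is not significant.

not significant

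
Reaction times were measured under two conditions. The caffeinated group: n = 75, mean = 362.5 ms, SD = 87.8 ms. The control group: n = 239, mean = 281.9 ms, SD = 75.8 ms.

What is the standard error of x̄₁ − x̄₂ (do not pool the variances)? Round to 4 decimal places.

Standard errors of each mean: 87.8/√75 = 10.1383 and 75.8/√239 = 4.9031.
SE(x̄₁ − x̄₂) = √(10.1383² + 4.9031²) = 11.2617 for independent samples with unequal variances.

11.2617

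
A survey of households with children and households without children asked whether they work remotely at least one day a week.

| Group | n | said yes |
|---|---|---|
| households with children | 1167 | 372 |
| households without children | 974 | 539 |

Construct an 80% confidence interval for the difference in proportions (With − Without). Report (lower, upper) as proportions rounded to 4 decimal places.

(-0.2615, -0.2077)

p̂₁ = 372/1167 = 0.3188 and p̂₂ = 539/974 = 0.5534.
SE₁ = √(p̂₁(1−p̂₁)/n₁) = √(0.3188·0.6812/1167) = 0.01364; SE₂ = √(0.5534·0.4466/974) = 0.01593.
Independent samples: SE of the difference = √(SE₁² + SE₂²) = √(0.0001860496 + 0.0002537649) = 0.02097.
z* for 80% confidence is 1.282, so the margin of error is 1.282 × 0.02097 = 0.02688.
Point estimate p̂₁ − p̂₂ = 0.3188 − 0.5534 = -0.2346.
-0.2346 ± 0.02688 → (-0.2615, -0.2077).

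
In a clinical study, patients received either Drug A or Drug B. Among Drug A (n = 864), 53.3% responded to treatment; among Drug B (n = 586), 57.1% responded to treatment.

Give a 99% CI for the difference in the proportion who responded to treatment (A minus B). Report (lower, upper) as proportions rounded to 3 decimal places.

(-0.106, 0.030)

SE₁ = √(p̂₁(1−p̂₁)/n₁) = √(0.5330·0.4670/864) = 0.01697; SE₂ = √(0.5710·0.4290/586) = 0.02045.
Independent samples: SE of the difference = √(SE₁² + SE₂²) = √(0.0002879809 + 0.0004182025) = 0.02657.
z* for 99% confidence is 2.576, so the margin of error is 2.576 × 0.02657 = 0.06844.
Point estimate p̂₁ − p̂₂ = 0.5330 − 0.5710 = -0.0380.
-0.0380 ± 0.06844 → (-0.106, 0.030).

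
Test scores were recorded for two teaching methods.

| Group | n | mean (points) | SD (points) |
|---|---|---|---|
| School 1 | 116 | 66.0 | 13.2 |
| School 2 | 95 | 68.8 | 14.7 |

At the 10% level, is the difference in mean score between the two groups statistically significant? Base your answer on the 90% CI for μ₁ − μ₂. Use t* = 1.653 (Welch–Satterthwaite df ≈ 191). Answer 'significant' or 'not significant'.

not significant

SE₁ = s₁/√n₁ = 13.2/√116 = 1.2256; SE₂ = 14.7/√95 = 1.5082.
Independent samples, unequal variances: SE_diff = √(SE₁² + SE₂²) = √(1.50209536 + 2.27466724) = 1.9434.
t* = 1.653, so margin of error = 1.653 × 1.9434 = 3.2124.
Difference in means = 66.0 − 68.8 = -2.8000.
-2.8000 ± 3.2124 → (-6.0124, 0.4124).
The interval (-6.0124, 0.4124) contains 0, so the difference is not significant.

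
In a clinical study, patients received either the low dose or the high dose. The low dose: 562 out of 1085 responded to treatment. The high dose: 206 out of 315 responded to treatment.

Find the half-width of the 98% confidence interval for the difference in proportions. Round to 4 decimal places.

0.0716

p̂₁ = 562/1085 = 0.5180 and p̂₂ = 206/315 = 0.6540.
SE₁ = √(p̂₁(1−p̂₁)/n₁) = √(0.5180·0.4820/1085) = 0.01517; SE₂ = √(0.6540·0.3460/315) = 0.02680.
Independent samples: SE of the difference = √(SE₁² + SE₂²) = √(0.0002301289 + 0.00071824) = 0.03080.
z* for 98% confidence is 2.326, so the margin of error is 2.326 × 0.03080 = 0.07164.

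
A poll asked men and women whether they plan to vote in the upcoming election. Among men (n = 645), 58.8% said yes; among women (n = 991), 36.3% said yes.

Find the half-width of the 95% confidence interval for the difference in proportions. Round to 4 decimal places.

SE₁ = √(p̂₁(1−p̂₁)/n₁) = √(0.5880·0.4120/645) = 0.01938; SE₂ = √(0.3630·0.6370/991) = 0.01528.
Independent samples: SE of the difference = √(SE₁² + SE₂²) = √(0.0003755844 + 0.0002334784) = 0.02468.
z* for 95% confidence is 1.960, so the margin of error is 1.960 × 0.02468 = 0.04837.

0.0484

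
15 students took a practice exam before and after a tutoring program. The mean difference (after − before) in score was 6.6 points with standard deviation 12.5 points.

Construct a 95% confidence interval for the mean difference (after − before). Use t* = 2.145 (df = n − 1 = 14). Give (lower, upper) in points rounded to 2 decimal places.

Paired design: SE = s_d/√n = 12.5/√15 = 3.2275.
t* = 2.145; margin of error = 2.145 × 3.2275 = 6.9230.
6.6 ± 6.9230 → (-0.32, 13.52).

(-0.32, 13.52)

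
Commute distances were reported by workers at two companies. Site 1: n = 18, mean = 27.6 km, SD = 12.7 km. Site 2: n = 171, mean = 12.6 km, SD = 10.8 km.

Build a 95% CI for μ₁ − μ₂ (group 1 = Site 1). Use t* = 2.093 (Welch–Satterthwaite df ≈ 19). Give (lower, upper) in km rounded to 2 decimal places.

Standard errors of each mean: 12.7/√18 = 2.9934 and 10.8/√171 = 0.8259.
SE(x̄₁ − x̄₂) = √(2.9934² + 0.8259²) = 3.1052 for independent samples with unequal variances.
With t* = 2.093, the margin is 2.093 × 3.1052 = 6.4992.
x̄₁ − x̄₂ = 27.6 − 12.6 = 15.0000; the interval is 15.0000 ± 6.4992 = (8.50, 21.50).

(8.50, 21.50)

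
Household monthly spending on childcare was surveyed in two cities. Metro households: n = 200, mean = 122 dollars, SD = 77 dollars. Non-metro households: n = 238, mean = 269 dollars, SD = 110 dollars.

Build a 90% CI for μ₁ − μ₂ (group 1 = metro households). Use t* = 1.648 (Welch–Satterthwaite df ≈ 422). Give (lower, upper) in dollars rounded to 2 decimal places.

(-161.78, -132.22)

SE₁ = s₁/√n₁ = 77/√200 = 5.4447; SE₂ = 110/√238 = 7.1302.
Independent samples, unequal variances: SE_diff = √(SE₁² + SE₂²) = √(29.64475809 + 50.83975204) = 8.9713.
t* = 1.648, so margin of error = 1.648 × 8.9713 = 14.7847.
Difference in means = 122 − 269 = -147.0000.
-147.0000 ± 14.7847 → (-161.78, -132.22).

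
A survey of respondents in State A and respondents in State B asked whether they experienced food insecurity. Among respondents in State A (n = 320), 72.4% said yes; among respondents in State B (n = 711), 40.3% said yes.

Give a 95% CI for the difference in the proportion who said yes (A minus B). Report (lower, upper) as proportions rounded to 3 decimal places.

(0.260, 0.382)

Each SE is √(p̂(1−p̂)/n): √(0.7240·0.2760/320) = 0.02499 and √(0.4030·0.5970/711) = 0.01840.
SE(p̂₁ − p̂₂) = √(SE₁² + SE₂²) = √(0.0006245001 + 0.00033856) = 0.03103, since the two samples are independent.
At 95% confidence z* = 1.960; margin = 1.960 × 0.03103 = 0.06082.
The difference is 0.7240 − 0.4030 = 0.3210, so the interval is 0.3210 ± 0.06082 = (0.260, 0.382).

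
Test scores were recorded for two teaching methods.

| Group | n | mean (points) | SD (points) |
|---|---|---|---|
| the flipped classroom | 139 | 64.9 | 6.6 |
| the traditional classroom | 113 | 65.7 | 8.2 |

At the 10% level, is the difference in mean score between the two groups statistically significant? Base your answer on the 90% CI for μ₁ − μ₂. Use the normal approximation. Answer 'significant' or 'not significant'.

not significant

SE₁ = s₁/√n₁ = 6.6/√139 = 0.5598; SE₂ = 8.2/√113 = 0.7714.
Independent samples, unequal variances: SE_diff = √(SE₁² + SE₂²) = √(0.31337604 + 0.59505796) = 0.9531.
z* = 1.645, so margin of error = 1.645 × 0.9531 = 1.5678.
Difference in means = 64.9 − 65.7 = -0.8000.
-0.8000 ± 1.5678 → (-2.3678, 0.7678).
The interval (-2.3678, 0.7678) contains 0, so the difference is not significant.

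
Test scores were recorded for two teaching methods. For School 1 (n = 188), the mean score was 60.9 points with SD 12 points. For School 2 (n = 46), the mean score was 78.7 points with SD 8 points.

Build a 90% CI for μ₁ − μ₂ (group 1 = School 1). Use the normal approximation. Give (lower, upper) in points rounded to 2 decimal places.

(-20.22, -15.38)

Per-group SEs: s₁/√n₁ = 12/√188 = 0.8752, s₂/√n₂ = 8/√46 = 1.1795.
Unpooled SE of the difference: √(0.76597504 + 1.39122025) = 1.4687.
Margin of error = z* · SE = 1.645 × 1.4687 = 2.4160.
x̄₁ − x̄₂ = 60.9 − 78.7 = -17.8000.
CI: -17.8000 ± 2.4160 = (-20.22, -15.38).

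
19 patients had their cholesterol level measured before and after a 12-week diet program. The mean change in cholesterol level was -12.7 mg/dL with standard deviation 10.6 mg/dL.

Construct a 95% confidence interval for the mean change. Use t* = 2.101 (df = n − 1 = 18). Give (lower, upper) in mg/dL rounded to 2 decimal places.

(-17.81, -7.59)

This is a matched-pairs design, so SE = s_d/√n = 10.6/√19 = 2.4318.
Margin = 2.101 × 2.4318 = 5.1092; the interval is -12.7 ± 5.1092 = (-17.81, -7.59).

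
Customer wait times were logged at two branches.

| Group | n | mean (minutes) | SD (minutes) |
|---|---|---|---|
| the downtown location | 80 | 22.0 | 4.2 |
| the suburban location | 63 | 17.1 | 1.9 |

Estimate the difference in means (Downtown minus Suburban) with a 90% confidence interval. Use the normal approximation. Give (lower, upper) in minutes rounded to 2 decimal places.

(4.03, 5.77)

Standard errors of each mean: 4.2/√80 = 0.4696 and 1.9/√63 = 0.2394.
SE(x̄₁ − x̄₂) = √(0.4696² + 0.2394²) = 0.5271 for independent samples with unequal variances.
With z* = 1.645, the margin is 1.645 × 0.5271 = 0.8671.
x̄₁ − x̄₂ = 22.0 − 17.1 = 4.9000; the interval is 4.9000 ± 0.8671 = (4.03, 5.77).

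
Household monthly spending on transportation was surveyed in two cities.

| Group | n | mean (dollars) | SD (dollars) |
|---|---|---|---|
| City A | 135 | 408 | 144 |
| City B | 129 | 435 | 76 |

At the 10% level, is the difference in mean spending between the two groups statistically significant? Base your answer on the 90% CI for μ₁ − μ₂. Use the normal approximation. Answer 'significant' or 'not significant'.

significant

SE₁ = s₁/√n₁ = 144/√135 = 12.3935; SE₂ = 76/√129 = 6.6914.
Independent samples, unequal variances: SE_diff = √(SE₁² + SE₂²) = √(153.59884225 + 44.77483396) = 14.0845.
z* = 1.645, so margin of error = 1.645 × 14.0845 = 23.1690.
Difference in means = 408 − 435 = -27.0000.
-27.0000 ± 23.1690 → (-50.1690, -3.8310).
The interval (-50.1690, -3.8310) does not contain 0, so the difference is significant.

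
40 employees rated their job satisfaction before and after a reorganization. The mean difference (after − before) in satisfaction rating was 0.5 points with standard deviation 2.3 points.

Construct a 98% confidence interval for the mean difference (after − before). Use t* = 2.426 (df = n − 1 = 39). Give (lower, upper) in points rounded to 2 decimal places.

Paired design: SE = s_d/√n = 2.3/√40 = 0.3637.
t* = 2.426; margin of error = 2.426 × 0.3637 = 0.8823.
0.5 ± 0.8823 → (-0.38, 1.38).

(-0.38, 1.38)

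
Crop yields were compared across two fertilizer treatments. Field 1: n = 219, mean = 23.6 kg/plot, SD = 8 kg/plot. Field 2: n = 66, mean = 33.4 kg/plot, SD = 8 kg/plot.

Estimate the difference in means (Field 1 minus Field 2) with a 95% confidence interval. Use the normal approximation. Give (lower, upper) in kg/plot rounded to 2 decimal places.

SE₁ = s₁/√n₁ = 8/√219 = 0.5406; SE₂ = 8/√66 = 0.9847.
Independent samples, unequal variances: SE_diff = √(SE₁² + SE₂²) = √(0.29224836 + 0.96963409) = 1.1233.
z* = 1.960, so margin of error = 1.960 × 1.1233 = 2.2017.
Difference in means = 23.6 − 33.4 = -9.8000.
-9.8000 ± 2.2017 → (-12.00, -7.60).

(-12.00, -7.60)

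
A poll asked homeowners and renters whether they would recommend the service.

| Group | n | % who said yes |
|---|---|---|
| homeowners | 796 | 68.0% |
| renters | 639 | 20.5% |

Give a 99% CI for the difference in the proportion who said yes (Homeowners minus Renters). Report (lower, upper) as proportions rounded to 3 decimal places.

Each SE is √(p̂(1−p̂)/n): √(0.6800·0.3200/796) = 0.01653 and √(0.2050·0.7950/639) = 0.01597.
SE(p̂₁ − p̂₂) = √(SE₁² + SE₂²) = √(0.0002732409 + 0.0002550409) = 0.02298, since the two samples are independent.
At 99% confidence z* = 2.576; margin = 2.576 × 0.02298 = 0.05920.
The difference is 0.6800 − 0.2050 = 0.4750, so the interval is 0.4750 ± 0.05920 = (0.416, 0.534).

(0.416, 0.534)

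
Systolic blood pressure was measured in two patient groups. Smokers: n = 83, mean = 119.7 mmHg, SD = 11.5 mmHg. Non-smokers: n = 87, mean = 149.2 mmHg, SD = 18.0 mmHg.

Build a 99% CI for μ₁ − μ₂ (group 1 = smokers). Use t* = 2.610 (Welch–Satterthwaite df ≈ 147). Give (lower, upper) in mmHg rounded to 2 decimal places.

Per-group SEs: s₁/√n₁ = 11.5/√83 = 1.2623, s₂/√n₂ = 18.0/√87 = 1.9298.
Unpooled SE of the difference: √(1.59340129 + 3.72412804) = 2.3060.
Margin of error = t* · SE = 2.610 × 2.3060 = 6.0187.
x̄₁ − x̄₂ = 119.7 − 149.2 = -29.5000.
CI: -29.5000 ± 6.0187 = (-35.52, -23.48).

(-35.52, -23.48)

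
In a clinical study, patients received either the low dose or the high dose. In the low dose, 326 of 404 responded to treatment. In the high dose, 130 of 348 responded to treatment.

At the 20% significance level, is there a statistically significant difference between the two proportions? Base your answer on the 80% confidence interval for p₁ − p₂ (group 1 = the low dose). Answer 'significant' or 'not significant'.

First, p̂₁ = 326/404 = 0.8069; p̂₂ = 130/348 = 0.3736.
The two standard errors are √(0.8069×0.1931/404) = 0.01964 and √(0.3736×0.6264/348) = 0.02593.
Because the samples are independent, SE_diff = √(0.01964² + 0.02593²) = 0.03253.
Using z* = 1.282 for 80%, ME = 1.282 × 0.03253 = 0.04170.
p̂₁ − p̂₂ = 0.4333; interval 0.4333 ± 0.04170 gives (0.39160, 0.47500).
The interval (0.39160, 0.47500) does not contain 0, so the difference is significant.

significant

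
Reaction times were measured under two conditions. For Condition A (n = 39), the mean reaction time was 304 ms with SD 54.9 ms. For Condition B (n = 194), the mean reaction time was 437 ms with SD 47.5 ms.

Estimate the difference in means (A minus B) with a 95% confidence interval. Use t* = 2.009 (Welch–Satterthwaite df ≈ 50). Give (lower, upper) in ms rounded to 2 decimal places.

Per-group SEs: s₁/√n₁ = 54.9/√39 = 8.7910, s₂/√n₂ = 47.5/√194 = 3.4103.
Unpooled SE of the difference: √(77.281681 + 11.63014609) = 9.4293.
Margin of error = t* · SE = 2.009 × 9.4293 = 18.9435.
x̄₁ − x̄₂ = 304 − 437 = -133.0000.
CI: -133.0000 ± 18.9435 = (-151.94, -114.06).

(-151.94, -114.06)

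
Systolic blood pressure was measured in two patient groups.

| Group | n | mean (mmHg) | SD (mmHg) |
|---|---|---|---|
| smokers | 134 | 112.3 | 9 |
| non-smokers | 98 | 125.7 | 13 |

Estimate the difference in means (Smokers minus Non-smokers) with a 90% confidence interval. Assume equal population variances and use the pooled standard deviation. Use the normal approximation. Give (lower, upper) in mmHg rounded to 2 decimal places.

(-15.78, -11.02)

Pooled variance s_p² = [133·9² + 97·13²] / (134+98−2) = 118.1130, so s_p = 10.8680.
SE_diff = s_p·√(1/n₁ + 1/n₂) = 10.8680·√(1/134 + 1/98) = 1.4445.
z* = 1.645; margin = 1.645 × 1.4445 = 2.3762.
Difference = 112.3 − 125.7 = -13.4000.
-13.4000 ± 2.3762 → (-15.78, -11.02).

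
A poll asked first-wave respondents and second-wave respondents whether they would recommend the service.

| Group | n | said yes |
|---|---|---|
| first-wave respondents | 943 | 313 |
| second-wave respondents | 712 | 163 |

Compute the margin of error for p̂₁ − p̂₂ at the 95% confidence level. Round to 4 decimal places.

Sample proportions: 313/943 = 0.3319, 163/712 = 0.2289.
Each SE is √(p̂(1−p̂)/n): √(0.3319·0.6681/943) = 0.01533 and √(0.2289·0.7711/712) = 0.01574.
SE(p̂₁ − p̂₂) = √(SE₁² + SE₂²) = √(0.0002350089 + 0.0002477476) = 0.02197, since the two samples are independent.
At 95% confidence z* = 1.960; margin = 1.960 × 0.02197 = 0.04306.

0.0431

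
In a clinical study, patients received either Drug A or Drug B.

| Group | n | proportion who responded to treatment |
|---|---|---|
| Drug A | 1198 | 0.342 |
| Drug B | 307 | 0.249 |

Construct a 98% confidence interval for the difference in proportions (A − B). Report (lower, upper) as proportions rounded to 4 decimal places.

(0.0273, 0.1587)

The two standard errors are √(0.3420×0.6580/1198) = 0.01371 and √(0.2490×0.7510/307) = 0.02468.
Because the samples are independent, SE_diff = √(0.01371² + 0.02468²) = 0.02823.
Using z* = 2.326 for 98%, ME = 2.326 × 0.02823 = 0.06566.
p̂₁ − p̂₂ = 0.0930; interval 0.0930 ± 0.06566 gives (0.0273, 0.1587).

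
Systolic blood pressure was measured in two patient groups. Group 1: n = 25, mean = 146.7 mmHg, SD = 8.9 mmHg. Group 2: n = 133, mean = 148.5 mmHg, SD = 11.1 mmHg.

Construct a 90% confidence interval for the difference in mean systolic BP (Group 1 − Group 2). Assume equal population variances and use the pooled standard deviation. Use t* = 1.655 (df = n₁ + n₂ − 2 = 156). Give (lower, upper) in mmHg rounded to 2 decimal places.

Pooled variance s_p² = [24·8.9² + 132·11.1²] / (25+133−2) = 116.4408, so s_p = 10.7908.
SE_diff = s_p·√(1/n₁ + 1/n₂) = 10.7908·√(1/25 + 1/133) = 2.3523.
t* = 1.655; margin = 1.655 × 2.3523 = 3.8931.
Difference = 146.7 − 148.5 = -1.8000.
-1.8000 ± 3.8931 → (-5.69, 2.09).

(-5.69, 2.09)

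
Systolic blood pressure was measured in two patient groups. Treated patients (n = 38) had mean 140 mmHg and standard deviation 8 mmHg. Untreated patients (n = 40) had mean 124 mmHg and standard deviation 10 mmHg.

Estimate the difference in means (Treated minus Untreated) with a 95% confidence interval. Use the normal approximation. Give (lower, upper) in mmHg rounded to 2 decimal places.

(11.99, 20.01)

Standard errors of each mean: 8/√38 = 1.2978 and 10/√40 = 1.5811.
SE(x̄₁ − x̄₂) = √(1.2978² + 1.5811²) = 2.0455 for independent samples with unequal variances.
With z* = 1.960, the margin is 1.960 × 2.0455 = 4.0092.
x̄₁ − x̄₂ = 140 − 124 = 16.0000; the interval is 16.0000 ± 4.0092 = (11.99, 20.01).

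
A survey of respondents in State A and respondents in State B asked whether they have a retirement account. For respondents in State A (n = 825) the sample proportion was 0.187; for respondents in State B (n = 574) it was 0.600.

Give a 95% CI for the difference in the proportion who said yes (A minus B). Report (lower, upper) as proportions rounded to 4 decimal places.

(-0.4611, -0.3649)

Each SE is √(p̂(1−p̂)/n): √(0.1870·0.8130/825) = 0.01357 and √(0.6000·0.4000/574) = 0.02045.
SE(p̂₁ − p̂₂) = √(SE₁² + SE₂²) = √(0.0001841449 + 0.0004182025) = 0.02454, since the two samples are independent.
At 95% confidence z* = 1.960; margin = 1.960 × 0.02454 = 0.04810.
The difference is 0.1870 − 0.6000 = -0.4130, so the interval is -0.4130 ± 0.04810 = (-0.4611, -0.3649).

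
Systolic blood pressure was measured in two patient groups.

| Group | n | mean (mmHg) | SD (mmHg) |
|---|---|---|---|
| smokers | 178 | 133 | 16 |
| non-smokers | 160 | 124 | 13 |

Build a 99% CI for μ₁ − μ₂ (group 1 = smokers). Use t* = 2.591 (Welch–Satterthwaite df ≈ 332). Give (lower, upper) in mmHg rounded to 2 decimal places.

(4.91, 13.09)

Per-group SEs: s₁/√n₁ = 16/√178 = 1.1993, s₂/√n₂ = 13/√160 = 1.0277.
Unpooled SE of the difference: √(1.43832049 + 1.05616729) = 1.5794.
Margin of error = t* · SE = 2.591 × 1.5794 = 4.0922.
x̄₁ − x̄₂ = 133 − 124 = 9.0000.
CI: 9.0000 ± 4.0922 = (4.91, 13.09).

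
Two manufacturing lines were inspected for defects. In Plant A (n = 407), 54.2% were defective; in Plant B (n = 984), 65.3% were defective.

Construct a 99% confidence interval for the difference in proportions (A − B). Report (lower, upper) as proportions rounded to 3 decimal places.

The two standard errors are √(0.5420×0.4580/407) = 0.02470 and √(0.6530×0.3470/984) = 0.01517.
Because the samples are independent, SE_diff = √(0.02470² + 0.01517²) = 0.02899.
Using z* = 2.576 for 99%, ME = 2.576 × 0.02899 = 0.07468.
p̂₁ − p̂₂ = -0.1110; interval -0.1110 ± 0.07468 gives (-0.186, -0.036).

(-0.186, -0.036)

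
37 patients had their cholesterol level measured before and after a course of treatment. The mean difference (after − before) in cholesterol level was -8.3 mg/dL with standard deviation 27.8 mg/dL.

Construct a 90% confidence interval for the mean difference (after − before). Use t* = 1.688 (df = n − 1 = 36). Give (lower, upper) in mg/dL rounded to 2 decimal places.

(-16.01, -0.59)

This is a matched-pairs design, so SE = s_d/√n = 27.8/√37 = 4.5703.
Margin = 1.688 × 4.5703 = 7.7147; the interval is -8.3 ± 7.7147 = (-16.01, -0.59).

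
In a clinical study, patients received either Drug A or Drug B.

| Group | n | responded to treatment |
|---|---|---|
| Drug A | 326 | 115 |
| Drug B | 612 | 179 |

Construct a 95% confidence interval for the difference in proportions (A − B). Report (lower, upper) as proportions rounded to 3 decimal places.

Sample proportions: 115/326 = 0.3528, 179/612 = 0.2925.
Each SE is √(p̂(1−p̂)/n): √(0.3528·0.6472/326) = 0.02647 and √(0.2925·0.7075/612) = 0.01839.
SE(p̂₁ − p̂₂) = √(SE₁² + SE₂²) = √(0.0007006609 + 0.0003381921) = 0.03223, since the two samples are independent.
At 95% confidence z* = 1.960; margin = 1.960 × 0.03223 = 0.06317.
The difference is 0.3528 − 0.2925 = 0.0603, so the interval is 0.0603 ± 0.06317 = (-0.003, 0.123).

(-0.003, 0.123)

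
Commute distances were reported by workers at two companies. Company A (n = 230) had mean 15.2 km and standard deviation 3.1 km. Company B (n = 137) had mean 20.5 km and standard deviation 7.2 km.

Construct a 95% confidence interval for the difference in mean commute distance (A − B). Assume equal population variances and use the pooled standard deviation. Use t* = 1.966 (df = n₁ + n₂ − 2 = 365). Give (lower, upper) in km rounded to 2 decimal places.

Pooled variance s_p² = [229·3.1² + 136·7.2²] / (230+137−2) = 25.3450, so s_p = 5.0344.
SE_diff = s_p·√(1/n₁ + 1/n₂) = 5.0344·√(1/230 + 1/137) = 0.5433.
t* = 1.966; margin = 1.966 × 0.5433 = 1.0681.
Difference = 15.2 − 20.5 = -5.3000.
-5.3000 ± 1.0681 → (-6.37, -4.23).

(-6.37, -4.23)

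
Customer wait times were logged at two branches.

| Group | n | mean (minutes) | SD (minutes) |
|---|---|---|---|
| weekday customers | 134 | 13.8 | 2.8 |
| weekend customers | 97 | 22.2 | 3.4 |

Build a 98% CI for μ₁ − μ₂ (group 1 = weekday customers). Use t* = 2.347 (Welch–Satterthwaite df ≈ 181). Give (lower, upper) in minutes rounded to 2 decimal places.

(-9.39, -7.41)

Standard errors of each mean: 2.8/√134 = 0.2419 and 3.4/√97 = 0.3452.
SE(x̄₁ − x̄₂) = √(0.2419² + 0.3452²) = 0.4215 for independent samples with unequal variances.
With t* = 2.347, the margin is 2.347 × 0.4215 = 0.9893.
x̄₁ − x̄₂ = 13.8 − 22.2 = -8.4000; the interval is -8.4000 ± 0.9893 = (-9.39, -7.41).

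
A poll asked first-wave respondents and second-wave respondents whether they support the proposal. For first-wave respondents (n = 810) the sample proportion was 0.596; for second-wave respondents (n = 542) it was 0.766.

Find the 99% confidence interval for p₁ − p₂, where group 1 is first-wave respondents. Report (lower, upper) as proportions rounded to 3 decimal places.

(-0.235, -0.105)

The two standard errors are √(0.5960×0.4040/810) = 0.01724 and √(0.7660×0.2340/542) = 0.01819.
Because the samples are independent, SE_diff = √(0.01724² + 0.01819²) = 0.02506.
Using z* = 2.576 for 99%, ME = 2.576 × 0.02506 = 0.06455.
p̂₁ − p̂₂ = -0.1700; interval -0.1700 ± 0.06455 gives (-0.235, -0.105).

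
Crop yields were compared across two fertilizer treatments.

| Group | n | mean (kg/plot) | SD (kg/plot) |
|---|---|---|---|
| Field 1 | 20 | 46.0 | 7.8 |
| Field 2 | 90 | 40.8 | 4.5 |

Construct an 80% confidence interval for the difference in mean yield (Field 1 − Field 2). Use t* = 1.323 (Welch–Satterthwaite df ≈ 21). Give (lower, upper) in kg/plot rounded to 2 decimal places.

(2.81, 7.59)

Standard errors of each mean: 7.8/√20 = 1.7441 and 4.5/√90 = 0.4743.
SE(x̄₁ − x̄₂) = √(1.7441² + 0.4743²) = 1.8074 for independent samples with unequal variances.
With t* = 1.323, the margin is 1.323 × 1.8074 = 2.3912.
x̄₁ − x̄₂ = 46.0 − 40.8 = 5.2000; the interval is 5.2000 ± 2.3912 = (2.81, 7.59).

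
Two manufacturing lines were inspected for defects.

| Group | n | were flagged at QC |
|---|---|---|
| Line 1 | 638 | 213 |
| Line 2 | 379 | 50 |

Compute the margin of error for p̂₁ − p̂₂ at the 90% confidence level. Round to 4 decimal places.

p̂₁ = 213/638 = 0.3339 and p̂₂ = 50/379 = 0.1319.
SE₁ = √(p̂₁(1−p̂₁)/n₁) = √(0.3339·0.6661/638) = 0.01867; SE₂ = √(0.1319·0.8681/379) = 0.01738.
Independent samples: SE of the difference = √(SE₁² + SE₂²) = √(0.0003485689 + 0.0003020644) = 0.02551.
z* for 90% confidence is 1.645, so the margin of error is 1.645 × 0.02551 = 0.04196.

0.0420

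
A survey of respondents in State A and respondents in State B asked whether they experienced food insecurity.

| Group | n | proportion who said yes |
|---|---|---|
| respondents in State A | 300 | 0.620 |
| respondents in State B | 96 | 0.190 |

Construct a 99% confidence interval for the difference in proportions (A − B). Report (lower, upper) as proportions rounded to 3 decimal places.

Each SE is √(p̂(1−p̂)/n): √(0.6200·0.3800/300) = 0.02802 and √(0.1900·0.8100/96) = 0.04004.
SE(p̂₁ − p̂₂) = √(SE₁² + SE₂²) = √(0.0007851204 + 0.0016032016) = 0.04887, since the two samples are independent.
At 99% confidence z* = 2.576; margin = 2.576 × 0.04887 = 0.12589.
The difference is 0.6200 − 0.1900 = 0.4300, so the interval is 0.4300 ± 0.12589 = (0.304, 0.556).

(0.304, 0.556)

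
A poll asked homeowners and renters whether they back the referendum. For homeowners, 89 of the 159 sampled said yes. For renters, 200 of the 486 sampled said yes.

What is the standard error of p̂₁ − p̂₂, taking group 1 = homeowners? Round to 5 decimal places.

Sample proportions: 89/159 = 0.5597, 200/486 = 0.4115.
Each SE is √(p̂(1−p̂)/n): √(0.5597·0.4403/159) = 0.03937 and √(0.4115·0.5885/486) = 0.02232.
SE(p̂₁ − p̂₂) = √(SE₁² + SE₂²) = √(0.0015499969 + 0.0004981824) = 0.04526, since the two samples are independent.

0.04526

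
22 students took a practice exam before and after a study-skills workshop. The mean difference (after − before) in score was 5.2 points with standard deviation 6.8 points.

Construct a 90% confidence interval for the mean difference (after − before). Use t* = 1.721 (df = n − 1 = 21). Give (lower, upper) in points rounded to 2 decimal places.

(2.70, 7.70)

Paired design: SE = s_d/√n = 6.8/√22 = 1.4498.
t* = 1.721; margin of error = 1.721 × 1.4498 = 2.4951.
5.2 ± 2.4951 → (2.70, 7.70).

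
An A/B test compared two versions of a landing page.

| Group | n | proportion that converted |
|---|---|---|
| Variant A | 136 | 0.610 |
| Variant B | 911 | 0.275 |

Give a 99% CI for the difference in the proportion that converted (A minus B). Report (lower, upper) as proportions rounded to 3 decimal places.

(0.221, 0.449)

Each SE is √(p̂(1−p̂)/n): √(0.6100·0.3900/136) = 0.04182 and √(0.2750·0.7250/911) = 0.01479.
SE(p̂₁ − p̂₂) = √(SE₁² + SE₂²) = √(0.0017489124 + 0.0002187441) = 0.04436, since the two samples are independent.
At 99% confidence z* = 2.576; margin = 2.576 × 0.04436 = 0.11427.
The difference is 0.6100 − 0.2750 = 0.3350, so the interval is 0.3350 ± 0.11427 = (0.221, 0.449).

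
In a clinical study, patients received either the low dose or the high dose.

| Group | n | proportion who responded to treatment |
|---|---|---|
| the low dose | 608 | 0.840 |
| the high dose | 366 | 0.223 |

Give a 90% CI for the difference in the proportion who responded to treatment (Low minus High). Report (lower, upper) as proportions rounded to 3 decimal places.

Each SE is √(p̂(1−p̂)/n): √(0.8400·0.1600/608) = 0.01487 and √(0.2230·0.7770/366) = 0.02176.
SE(p̂₁ − p̂₂) = √(SE₁² + SE₂²) = √(0.0002211169 + 0.0004734976) = 0.02636, since the two samples are independent.
At 90% confidence z* = 1.645; margin = 1.645 × 0.02636 = 0.04336.
The difference is 0.8400 − 0.2230 = 0.6170, so the interval is 0.6170 ± 0.04336 = (0.574, 0.660).

(0.574, 0.660)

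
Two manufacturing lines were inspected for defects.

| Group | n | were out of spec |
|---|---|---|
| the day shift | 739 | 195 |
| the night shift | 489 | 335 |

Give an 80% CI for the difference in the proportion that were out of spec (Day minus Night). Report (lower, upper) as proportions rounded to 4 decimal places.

(-0.4552, -0.3872)

Sample proportions: 195/739 = 0.2639, 335/489 = 0.6851.
Each SE is √(p̂(1−p̂)/n): √(0.2639·0.7361/739) = 0.01621 and √(0.6851·0.3149/489) = 0.02100.
SE(p̂₁ − p̂₂) = √(SE₁² + SE₂²) = √(0.0002627641 + 0.000441) = 0.02653, since the two samples are independent.
At 80% confidence z* = 1.282; margin = 1.282 × 0.02653 = 0.03401.
The difference is 0.2639 − 0.6851 = -0.4212, so the interval is -0.4212 ± 0.03401 = (-0.4552, -0.3872).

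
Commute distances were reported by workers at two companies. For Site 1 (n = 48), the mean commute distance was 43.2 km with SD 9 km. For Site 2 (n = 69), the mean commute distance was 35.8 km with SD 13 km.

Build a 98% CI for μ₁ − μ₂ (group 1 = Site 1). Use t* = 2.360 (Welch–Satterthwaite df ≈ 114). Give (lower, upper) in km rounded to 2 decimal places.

SE₁ = s₁/√n₁ = 9/√48 = 1.2990; SE₂ = 13/√69 = 1.5650.
Independent samples, unequal variances: SE_diff = √(SE₁² + SE₂²) = √(1.687401 + 2.449225) = 2.0339.
t* = 2.360, so margin of error = 2.360 × 2.0339 = 4.8000.
Difference in means = 43.2 − 35.8 = 7.4000.
7.4000 ± 4.8000 → (2.60, 12.20).

(2.60, 12.20)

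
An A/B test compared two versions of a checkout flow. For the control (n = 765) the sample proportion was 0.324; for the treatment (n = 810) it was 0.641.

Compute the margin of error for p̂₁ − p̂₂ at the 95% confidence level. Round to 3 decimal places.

0.047

Each SE is √(p̂(1−p̂)/n): √(0.3240·0.6760/765) = 0.01692 and √(0.6410·0.3590/810) = 0.01686.
SE(p̂₁ − p̂₂) = √(SE₁² + SE₂²) = √(0.0002862864 + 0.0002842596) = 0.02389, since the two samples are independent.
At 95% confidence z* = 1.960; margin = 1.960 × 0.02389 = 0.04682.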